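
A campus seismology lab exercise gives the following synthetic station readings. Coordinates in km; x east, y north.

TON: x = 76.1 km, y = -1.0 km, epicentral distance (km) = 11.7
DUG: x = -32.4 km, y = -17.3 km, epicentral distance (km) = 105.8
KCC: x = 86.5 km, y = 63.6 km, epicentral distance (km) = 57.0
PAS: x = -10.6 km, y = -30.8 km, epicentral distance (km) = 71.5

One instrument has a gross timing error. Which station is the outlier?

Solve using three stations at a time. Using TON, DUG, KCC (subtract circle equations pairwise → linear system) gives (x, y) ≈ (70.1, 9.0).
Distances from that point to each station vs reported:
  TON: calculated 11.7 vs reported 11.7 → residual 0.0 km
  DUG: calculated 105.8 vs reported 105.8 → residual 0.0 km
  KCC: calculated 57.0 vs reported 57.0 → residual 0.0 km
  PAS: calculated 90.0 vs reported 71.5 → residual 18.5 km
TON, DUG, KCC are mutually consistent (residuals ≈ 0); PAS is off by 18.5 km.

PAS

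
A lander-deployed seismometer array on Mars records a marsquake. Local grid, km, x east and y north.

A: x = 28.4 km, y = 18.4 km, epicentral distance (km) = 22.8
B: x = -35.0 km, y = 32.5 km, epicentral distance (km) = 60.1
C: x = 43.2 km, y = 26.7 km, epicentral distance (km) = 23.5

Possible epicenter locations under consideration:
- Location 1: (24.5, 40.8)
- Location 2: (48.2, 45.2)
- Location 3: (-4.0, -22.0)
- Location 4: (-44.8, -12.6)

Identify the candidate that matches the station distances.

For each candidate, compare |candidate − station| to the reported distance:
Location 1: residuals A 0.1, B 0.0, C 0.1 → max 0.1 km
Location 2: residuals A 10.5, B 24.1, C 4.3 → max 24.1 km
Location 3: residuals A 29.0, B 2.6, C 44.3 → max 44.3 km
Location 4: residuals A 56.7, B 13.9, C 72.9 → max 72.9 km
Only Location 1 has all residuals ≈ 0.

Location 1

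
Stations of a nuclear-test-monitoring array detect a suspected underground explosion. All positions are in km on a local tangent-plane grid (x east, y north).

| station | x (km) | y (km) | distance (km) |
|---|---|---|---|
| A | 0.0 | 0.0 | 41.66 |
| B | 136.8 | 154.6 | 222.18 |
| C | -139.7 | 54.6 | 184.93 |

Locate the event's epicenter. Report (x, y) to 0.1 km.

Circle about each station: x² + y² = 41.66²; (x − 136.8)² + (y − 154.6)² = 222.18²; (x + 139.7)² + (y − 54.6)² = 184.93².
Subtracting pairs of circle equations eliminates x²+y² and gives linear equations (the radical axes):
273.6 x + 309.2 y = -5013.00
-279.4 x + 109.2 y = -9966.30
Solving the 2×2 system: x ≈ 21.8, y ≈ -35.5 km.

21.8 km east, -35.5 km north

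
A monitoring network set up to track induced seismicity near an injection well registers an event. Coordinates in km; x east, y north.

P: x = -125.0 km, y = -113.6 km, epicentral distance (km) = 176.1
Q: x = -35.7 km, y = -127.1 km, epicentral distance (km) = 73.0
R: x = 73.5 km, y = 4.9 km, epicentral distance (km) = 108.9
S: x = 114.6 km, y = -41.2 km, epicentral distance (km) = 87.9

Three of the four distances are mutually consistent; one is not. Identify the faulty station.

Solve using three stations at a time. Using P, R, S (subtract circle equations pairwise → linear system) gives (x, y) ≈ (50.7, -101.6).
Distances from that point to each station vs reported:
  P: calculated 176.1 vs reported 176.1 → residual 0.0 km
  Q: calculated 90.1 vs reported 73.0 → residual 17.1 km
  R: calculated 108.9 vs reported 108.9 → residual 0.0 km
  S: calculated 87.9 vs reported 87.9 → residual 0.0 km
P, R, S are mutually consistent (residuals ≈ 0); Q is off by 17.1 km.

Q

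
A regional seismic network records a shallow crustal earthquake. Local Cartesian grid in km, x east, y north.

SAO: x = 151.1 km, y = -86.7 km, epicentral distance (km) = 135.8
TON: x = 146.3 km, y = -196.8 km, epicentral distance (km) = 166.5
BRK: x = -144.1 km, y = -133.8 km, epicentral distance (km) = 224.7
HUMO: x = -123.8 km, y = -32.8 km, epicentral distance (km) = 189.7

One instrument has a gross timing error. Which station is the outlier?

Solve using three stations at a time. Using TON, BRK, HUMO (subtract circle equations pairwise → linear system) gives (x, y) ≈ (65.0, -51.5).
Distances from that point to each station vs reported:
  SAO: calculated 93.0 vs reported 135.8 → residual 42.8 km
  TON: calculated 166.5 vs reported 166.5 → residual 0.0 km
  BRK: calculated 224.7 vs reported 224.7 → residual 0.0 km
  HUMO: calculated 189.7 vs reported 189.7 → residual 0.0 km
TON, BRK, HUMO are mutually consistent (residuals ≈ 0); SAO is off by 42.8 km.

SAO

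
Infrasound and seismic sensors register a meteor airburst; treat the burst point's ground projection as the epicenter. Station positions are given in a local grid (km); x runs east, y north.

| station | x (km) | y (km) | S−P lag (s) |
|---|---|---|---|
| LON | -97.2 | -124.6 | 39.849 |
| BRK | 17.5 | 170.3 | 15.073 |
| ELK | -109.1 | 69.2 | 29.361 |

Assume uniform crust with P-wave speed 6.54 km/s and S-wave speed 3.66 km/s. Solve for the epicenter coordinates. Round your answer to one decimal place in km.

Distance from S−P lag: d = Δt · v_P v_S / (v_P − v_S) = Δt · (6.54·3.66)/(6.54−3.66) ≈ 8.3113·Δt.
So d_LON = 331.20, d_BRK = 125.28, d_ELK = 244.03 km.
Circle about each station: (x + 97.2)² + (y + 124.6)² = 331.20²; (x − 17.5)² + (y − 170.3)² = 125.28²; (x + 109.1)² + (y − 69.2)² = 244.03².
Subtracting pairs of circle equations eliminates x²+y² and gives linear equations (the radical axes):
229.4 x + 589.8 y = 98333.70
-23.8 x + 387.6 y = 41861.25
Solving the 2×2 system: x ≈ 130.4, y ≈ 116.0 km.

x ≈ 130.4 km, y ≈ 116.0 km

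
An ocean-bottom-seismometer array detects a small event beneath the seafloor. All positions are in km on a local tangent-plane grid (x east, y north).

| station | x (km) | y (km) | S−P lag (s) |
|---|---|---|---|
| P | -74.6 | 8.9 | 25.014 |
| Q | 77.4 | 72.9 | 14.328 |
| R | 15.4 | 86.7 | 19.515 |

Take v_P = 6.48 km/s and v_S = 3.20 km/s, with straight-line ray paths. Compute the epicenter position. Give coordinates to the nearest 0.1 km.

Distance from S−P lag: d = Δt · v_P v_S / (v_P − v_S) = Δt · (6.48·3.20)/(6.48−3.20) ≈ 6.3220·Δt.
So d_P = 158.14, d_Q = 90.58, d_R = 123.37 km.
Circle about each station: (x + 74.6)² + (y − 8.9)² = 158.14²; (x − 77.4)² + (y − 72.9)² = 90.58²; (x − 15.4)² + (y − 86.7)² = 123.37².
Subtracting the P equation from the Q and R equations removes the quadratic terms:
304.0 x + 128.0 y = 22464.32
180.0 x + 155.6 y = 11897.78
Solving the 2×2 system: x ≈ 81.3, y ≈ -17.6 km.

81.3 km east, -17.6 km north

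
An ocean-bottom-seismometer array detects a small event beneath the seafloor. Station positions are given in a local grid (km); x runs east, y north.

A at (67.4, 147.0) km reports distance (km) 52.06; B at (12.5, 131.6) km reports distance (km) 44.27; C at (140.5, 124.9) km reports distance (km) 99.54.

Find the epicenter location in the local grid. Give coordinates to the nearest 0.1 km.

Circle about each station: (x − 67.4)² + (y − 147.0)² = 52.06²; (x − 12.5)² + (y − 131.6)² = 44.27²; (x − 140.5)² + (y − 124.9)² = 99.54².
Subtracting pairs of circle equations eliminates x²+y² and gives linear equations (the radical axes):
-109.8 x − 30.8 y = -7926.54
146.2 x − 44.2 y = 1990.53
Solving the 2×2 system: x ≈ 44.0, y ≈ 100.5 km.
Check against A (with the unrounded x, y): √((x − 67.4)²+(y − 147.0)²) = 52.06 ≈ 52.06 km. ✓

x ≈ 44.0 km, y ≈ 100.5 km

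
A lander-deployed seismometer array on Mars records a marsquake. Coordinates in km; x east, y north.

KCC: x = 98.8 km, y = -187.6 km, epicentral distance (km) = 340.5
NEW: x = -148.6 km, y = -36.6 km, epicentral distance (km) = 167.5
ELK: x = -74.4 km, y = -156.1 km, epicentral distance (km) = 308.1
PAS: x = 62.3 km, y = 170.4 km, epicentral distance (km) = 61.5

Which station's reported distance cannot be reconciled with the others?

Solve using three stations at a time. Using KCC, ELK, PAS (subtract circle equations pairwise → linear system) gives (x, y) ≈ (8.4, 140.7).
Distances from that point to each station vs reported:
  KCC: calculated 340.5 vs reported 340.5 → residual 0.0 km
  NEW: calculated 236.8 vs reported 167.5 → residual 69.3 km
  ELK: calculated 308.1 vs reported 308.1 → residual 0.0 km
  PAS: calculated 61.6 vs reported 61.5 → residual 0.1 km
KCC, ELK, PAS are mutually consistent (residuals ≈ 0); NEW is off by 69.3 km.

NEW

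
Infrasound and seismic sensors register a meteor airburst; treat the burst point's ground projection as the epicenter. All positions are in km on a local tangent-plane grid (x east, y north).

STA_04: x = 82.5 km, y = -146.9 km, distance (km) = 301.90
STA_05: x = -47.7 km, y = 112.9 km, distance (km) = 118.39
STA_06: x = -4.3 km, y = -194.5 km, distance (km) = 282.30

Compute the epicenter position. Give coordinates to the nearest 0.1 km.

Circle about each station: (x − 82.5)² + (y + 146.9)² = 301.90²; (x + 47.7)² + (y − 112.9)² = 118.39²; (x + 4.3)² + (y + 194.5)² = 282.30².
Subtracting the STA_04 equation from the STA_05 and STA_06 equations removes the quadratic terms:
-260.4 x + 519.6 y = 63763.26
-173.6 x − 95.2 y = 20913.20
Solving the 2×2 system: x ≈ -147.3, y ≈ 48.9 km.

x ≈ -147.3 km, y ≈ 48.9 km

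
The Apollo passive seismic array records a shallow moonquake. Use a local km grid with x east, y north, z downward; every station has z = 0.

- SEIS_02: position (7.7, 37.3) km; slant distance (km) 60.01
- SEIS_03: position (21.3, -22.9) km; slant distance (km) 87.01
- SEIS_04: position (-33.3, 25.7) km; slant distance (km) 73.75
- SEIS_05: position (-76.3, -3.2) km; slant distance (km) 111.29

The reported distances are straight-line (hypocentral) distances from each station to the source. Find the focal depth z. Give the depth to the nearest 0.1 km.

Each station gives a sphere (x−x_i)² + (y−y_i)² + z² = d_i² (stations at z=0).
Subtracting the SEIS_02 sphere from SEIS_03 and SEIS_04: z² cancels, leaving linear equations in x and y:
27.2 x − 120.4 y = -4442.02
-82.0 x − 23.2 y = -1519.06
Solving: x ≈ 7.601, y ≈ 38.611 km (keep extra digits for the depth step; rounded: 7.6, 38.6).
Then from the SEIS_02 sphere: z² = 60.01² − (x − 7.7)² − (y − 37.3)² with x = 7.601, y = 38.611, so z ≈ 59.996 ≈ 60.0 km.

depth ≈ 60.0 km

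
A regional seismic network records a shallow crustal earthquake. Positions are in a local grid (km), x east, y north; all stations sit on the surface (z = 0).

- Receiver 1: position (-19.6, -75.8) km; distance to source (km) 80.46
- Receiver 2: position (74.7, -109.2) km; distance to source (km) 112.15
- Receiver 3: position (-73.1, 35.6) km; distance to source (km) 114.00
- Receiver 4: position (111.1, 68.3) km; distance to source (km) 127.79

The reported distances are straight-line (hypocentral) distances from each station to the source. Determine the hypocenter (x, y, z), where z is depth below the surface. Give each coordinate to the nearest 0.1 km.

Each station gives a sphere (x−x_i)² + (y−y_i)² + z² = d_i² (stations at z=0).
Subtracting the Receiver 1 sphere from Receiver 2 and Receiver 3: z² cancels, leaving linear equations in x and y:
188.6 x − 66.8 y = 5271.12
-107.0 x + 222.8 y = -6041.02
Solving: x ≈ 22.105, y ≈ -16.498 km (keep extra digits for the depth step; rounded: 22.1, -16.5).
Then from the Receiver 1 sphere: z² = 80.46² − (x + 19.6)² − (y + 75.8)² with x = 22.105, y = -16.498, so z ≈ 34.897 ≈ 34.9 km.
Check against Receiver 4 (with the unrounded solution): distance 127.78 ≈ 127.79 km. ✓

(22.1, -16.5, 34.9)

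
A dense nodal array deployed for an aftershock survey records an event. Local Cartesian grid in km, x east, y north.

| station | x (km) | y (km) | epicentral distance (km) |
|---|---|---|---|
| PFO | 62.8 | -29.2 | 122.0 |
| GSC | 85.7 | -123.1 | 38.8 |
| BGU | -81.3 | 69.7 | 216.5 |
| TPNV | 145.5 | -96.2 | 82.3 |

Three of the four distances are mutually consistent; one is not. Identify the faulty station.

PFO

Solve using three stations at a time. Using GSC, BGU, TPNV (subtract circle equations pairwise → linear system) gives (x, y) ≈ (63.3, -91.4).
Distances from that point to each station vs reported:
  PFO: calculated 62.2 vs reported 122.0 → residual 59.8 km
  GSC: calculated 38.8 vs reported 38.8 → residual 0.0 km
  BGU: calculated 216.5 vs reported 216.5 → residual 0.0 km
  TPNV: calculated 82.3 vs reported 82.3 → residual 0.0 km
GSC, BGU, TPNV are mutually consistent (residuals ≈ 0); PFO is off by 59.8 km.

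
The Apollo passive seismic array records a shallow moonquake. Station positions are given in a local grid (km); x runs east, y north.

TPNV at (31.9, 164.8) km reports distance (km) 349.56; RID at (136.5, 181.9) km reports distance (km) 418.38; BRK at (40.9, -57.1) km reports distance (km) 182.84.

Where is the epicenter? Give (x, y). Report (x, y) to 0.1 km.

Circle about each station: (x − 31.9)² + (y − 164.8)² = 349.56²; (x − 136.5)² + (y − 181.9)² = 418.38²; (x − 40.9)² + (y + 57.1)² = 182.84².
Subtracting the TPNV equation from the RID and BRK equations removes the quadratic terms:
209.2 x + 34.2 y = -29306.42
18.0 x − 443.8 y = 65518.30
Solving the 2×2 system: x ≈ -115.2, y ≈ -152.3 km.

x ≈ -115.2 km, y ≈ -152.3 km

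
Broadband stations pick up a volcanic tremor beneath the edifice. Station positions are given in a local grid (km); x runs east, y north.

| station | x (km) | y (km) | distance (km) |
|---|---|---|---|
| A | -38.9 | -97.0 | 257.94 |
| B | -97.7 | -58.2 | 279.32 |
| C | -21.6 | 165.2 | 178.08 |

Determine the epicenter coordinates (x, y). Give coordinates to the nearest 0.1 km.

x ≈ 139.5 km, y ≈ 89.3 km

Circle about each station: (x + 38.9)² + (y + 97.0)² = 257.94²; (x + 97.7)² + (y + 58.2)² = 279.32²; (x + 21.6)² + (y − 165.2)² = 178.08².
Subtracting the A equation from the B and C equations removes the quadratic terms:
-117.6 x + 77.6 y = -9476.30
34.6 x + 524.4 y = 51655.95
Solving the 2×2 system: x ≈ 139.5, y ≈ 89.3 km.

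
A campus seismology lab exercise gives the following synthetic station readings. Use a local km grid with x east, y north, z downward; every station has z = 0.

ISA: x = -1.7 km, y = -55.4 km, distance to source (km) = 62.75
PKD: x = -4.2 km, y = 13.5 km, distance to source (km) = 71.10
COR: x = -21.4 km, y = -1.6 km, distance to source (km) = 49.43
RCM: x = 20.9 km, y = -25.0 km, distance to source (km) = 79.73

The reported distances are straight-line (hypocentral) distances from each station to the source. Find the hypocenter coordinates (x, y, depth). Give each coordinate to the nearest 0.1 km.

x ≈ -56.3 km, y ≈ -31.0 km, depth ≈ 19.0 km

Each station gives a sphere (x−x_i)² + (y−y_i)² + z² = d_i² (stations at z=0).
Subtracting the ISA sphere from PKD and COR: z² cancels, leaving linear equations in x and y:
-5.0 x + 137.8 y = -3989.81
-39.4 x + 107.6 y = -1117.29
Solving: x ≈ -56.292, y ≈ -30.996 km (keep extra digits for the depth step; rounded: -56.3, -31.0).
Then from the ISA sphere: z² = 62.75² − (x + 1.7)² − (y + 55.4)² with x = -56.292, y = -30.996, so z ≈ 19.019 ≈ 19.0 km.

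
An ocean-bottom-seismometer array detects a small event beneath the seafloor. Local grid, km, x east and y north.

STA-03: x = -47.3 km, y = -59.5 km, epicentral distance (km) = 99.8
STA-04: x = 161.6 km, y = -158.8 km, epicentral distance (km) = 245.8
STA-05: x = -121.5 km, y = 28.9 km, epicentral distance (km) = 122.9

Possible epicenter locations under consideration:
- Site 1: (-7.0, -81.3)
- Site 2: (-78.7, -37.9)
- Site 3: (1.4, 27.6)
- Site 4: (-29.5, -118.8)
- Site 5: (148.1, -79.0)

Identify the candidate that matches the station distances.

For each candidate, compare |candidate − station| to the reported distance:
Site 1: residuals STA-03 54.0, STA-04 60.2, STA-05 36.0 → max 60.2 km
Site 2: residuals STA-03 61.7, STA-04 23.2, STA-05 43.6 → max 61.7 km
Site 3: residuals STA-03 0.0, STA-04 0.0, STA-05 0.0 → max 0.0 km
Site 4: residuals STA-03 37.9, STA-04 50.6, STA-05 51.1 → max 51.1 km
Site 5: residuals STA-03 96.6, STA-04 164.9, STA-05 167.5 → max 167.5 km
Only Site 3 has all residuals ≈ 0.

Site 3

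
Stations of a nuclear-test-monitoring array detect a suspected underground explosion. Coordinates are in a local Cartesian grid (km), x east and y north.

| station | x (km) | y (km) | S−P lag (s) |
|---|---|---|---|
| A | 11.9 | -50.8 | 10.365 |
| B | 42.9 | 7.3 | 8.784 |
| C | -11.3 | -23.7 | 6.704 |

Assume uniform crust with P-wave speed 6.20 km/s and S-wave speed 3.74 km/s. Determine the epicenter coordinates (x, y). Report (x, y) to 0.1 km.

x ≈ -35.2 km, y ≈ 34.8 km

Distance from S−P lag: d = Δt · v_P v_S / (v_P − v_S) = Δt · (6.20·3.74)/(6.20−3.74) ≈ 9.4260·Δt.
So d_A = 97.70, d_B = 82.80, d_C = 63.19 km.
Circle about each station: (x − 11.9)² + (y + 50.8)² = 97.70²; (x − 42.9)² + (y − 7.3)² = 82.80²; (x + 11.3)² + (y + 23.7)² = 63.19².
Subtracting pairs of circle equations eliminates x²+y² and gives linear equations (the radical axes):
62.0 x + 116.2 y = 1860.90
-46.4 x + 54.2 y = 3519.44
Solving the 2×2 system: x ≈ -35.2, y ≈ 34.8 km.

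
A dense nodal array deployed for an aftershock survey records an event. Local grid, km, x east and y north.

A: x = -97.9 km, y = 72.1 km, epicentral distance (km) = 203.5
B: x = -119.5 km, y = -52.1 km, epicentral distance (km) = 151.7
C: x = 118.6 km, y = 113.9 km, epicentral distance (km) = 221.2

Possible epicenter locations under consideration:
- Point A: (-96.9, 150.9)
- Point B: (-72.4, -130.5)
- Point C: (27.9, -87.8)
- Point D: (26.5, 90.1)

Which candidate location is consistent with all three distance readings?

For each candidate, compare |candidate − station| to the reported distance:
Point A: residuals A 124.7, B 52.6, C 2.5 → max 124.7 km
Point B: residuals A 0.7, B 60.2, C 89.0 → max 89.0 km
Point C: residuals A 0.0, B 0.0, C 0.0 → max 0.0 km
Point D: residuals A 77.8, B 52.1, C 126.1 → max 126.1 km
Only Point C has all residuals ≈ 0.

Point C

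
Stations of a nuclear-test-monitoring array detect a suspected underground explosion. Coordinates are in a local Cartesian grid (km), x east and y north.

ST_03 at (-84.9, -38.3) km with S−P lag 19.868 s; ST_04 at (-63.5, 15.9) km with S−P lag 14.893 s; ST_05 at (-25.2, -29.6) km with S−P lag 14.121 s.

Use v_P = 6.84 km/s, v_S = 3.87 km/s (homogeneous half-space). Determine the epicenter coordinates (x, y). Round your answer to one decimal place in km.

(60.9, 62.2)

Distance from S−P lag: d = Δt · v_P v_S / (v_P − v_S) = Δt · (6.84·3.87)/(6.84−3.87) ≈ 8.9127·Δt.
So d_ST_03 = 177.08, d_ST_04 = 132.74, d_ST_05 = 125.86 km.
Circle about each station: (x + 84.9)² + (y + 38.3)² = 177.08²; (x + 63.5)² + (y − 15.9)² = 132.74²; (x + 25.2)² + (y + 29.6)² = 125.86².
Subtracting the ST_03 equation from the ST_04 and ST_05 equations removes the quadratic terms:
42.8 x + 108.4 y = 9347.58
119.4 x + 17.4 y = 8352.89
Solving the 2×2 system: x ≈ 60.9, y ≈ 62.2 km.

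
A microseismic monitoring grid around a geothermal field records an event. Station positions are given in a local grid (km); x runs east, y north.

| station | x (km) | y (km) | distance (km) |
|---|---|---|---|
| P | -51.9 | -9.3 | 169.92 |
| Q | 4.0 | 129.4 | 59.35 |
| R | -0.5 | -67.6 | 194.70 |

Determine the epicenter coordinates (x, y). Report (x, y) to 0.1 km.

Circle about each station: (x + 51.9)² + (y + 9.3)² = 169.92²; (x − 4.0)² + (y − 129.4)² = 59.35²; (x + 0.5)² + (y + 67.6)² = 194.70².
Subtracting pairs of circle equations eliminates x²+y² and gives linear equations (the radical axes):
111.8 x + 277.4 y = 39330.64
102.8 x − 116.6 y = -7245.37
Solving the 2×2 system: x ≈ 62.0, y ≈ 116.8 km.

x ≈ 62.0 km, y ≈ 116.8 km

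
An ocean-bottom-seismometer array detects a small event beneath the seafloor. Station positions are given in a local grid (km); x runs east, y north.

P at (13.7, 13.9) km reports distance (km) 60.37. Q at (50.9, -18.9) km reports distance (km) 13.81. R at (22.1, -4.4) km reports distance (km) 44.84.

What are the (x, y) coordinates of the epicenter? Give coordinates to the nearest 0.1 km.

Circle about each station: (x − 13.7)² + (y − 13.9)² = 60.37²; (x − 50.9)² + (y + 18.9)² = 13.81²; (x − 22.1)² + (y + 4.4)² = 44.84².
Subtracting the P equation from the Q and R equations removes the quadratic terms:
74.4 x − 65.6 y = 6020.94
16.8 x − 36.6 y = 1760.78
Solving the 2×2 system: x ≈ 64.7, y ≈ -18.4 km.

(64.7, -18.4)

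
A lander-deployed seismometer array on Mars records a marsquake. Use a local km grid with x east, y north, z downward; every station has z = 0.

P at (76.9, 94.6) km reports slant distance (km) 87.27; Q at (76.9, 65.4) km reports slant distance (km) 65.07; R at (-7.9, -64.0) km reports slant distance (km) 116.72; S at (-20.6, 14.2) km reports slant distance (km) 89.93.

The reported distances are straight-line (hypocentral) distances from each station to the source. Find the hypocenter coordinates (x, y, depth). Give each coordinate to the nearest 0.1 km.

Each station gives a sphere (x−x_i)² + (y−y_i)² + z² = d_i² (stations at z=0).
Subtracting the P sphere from Q and R: z² cancels, leaving linear equations in x and y:
0.0 x − 58.4 y = -1290.05
-169.6 x − 317.2 y = -16711.87
Solving: x ≈ 57.223, y ≈ 22.090 km (keep extra digits for the depth step; rounded: 57.2, 22.1).
Then from the P sphere: z² = 87.27² − (x − 76.9)² − (y − 94.6)² with x = 57.223, y = 22.090, so z ≈ 44.398 ≈ 44.4 km.
Check against S (with the unrounded solution): distance 89.94 ≈ 89.93 km. ✓

x ≈ 57.2 km, y ≈ 22.1 km, depth ≈ 44.4 km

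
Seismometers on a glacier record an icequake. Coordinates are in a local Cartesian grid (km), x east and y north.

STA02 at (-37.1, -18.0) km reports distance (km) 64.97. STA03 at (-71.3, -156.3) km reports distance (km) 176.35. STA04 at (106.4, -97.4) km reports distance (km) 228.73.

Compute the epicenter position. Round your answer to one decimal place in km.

Circle about each station: (x + 37.1)² + (y + 18.0)² = 64.97²; (x + 71.3)² + (y + 156.3)² = 176.35²; (x − 106.4)² + (y + 97.4)² = 228.73².
Subtracting pairs of circle equations eliminates x²+y² and gives linear equations (the radical axes):
-68.4 x − 276.6 y = 934.75
287.0 x − 158.8 y = -28989.00
Solving the 2×2 system: x ≈ -90.5, y ≈ 19.0 km.

(-90.5, 19.0)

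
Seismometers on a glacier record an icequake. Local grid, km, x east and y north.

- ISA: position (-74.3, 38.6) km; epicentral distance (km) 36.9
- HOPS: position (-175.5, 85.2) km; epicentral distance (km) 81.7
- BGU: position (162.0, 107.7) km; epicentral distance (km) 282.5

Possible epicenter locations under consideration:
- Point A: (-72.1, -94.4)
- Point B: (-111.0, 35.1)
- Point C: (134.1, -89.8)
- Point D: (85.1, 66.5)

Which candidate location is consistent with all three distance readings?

Point B

For each candidate, compare |candidate − station| to the reported distance:
Point A: residuals ISA 96.1, HOPS 125.5, BGU 26.8 → max 125.5 km
Point B: residuals ISA 0.0, HOPS 0.0, BGU 0.0 → max 0.0 km
Point C: residuals ISA 207.9, HOPS 273.9, BGU 83.0 → max 273.9 km
Point D: residuals ISA 124.9, HOPS 179.6, BGU 195.3 → max 195.3 km
Only Point B has all residuals ≈ 0.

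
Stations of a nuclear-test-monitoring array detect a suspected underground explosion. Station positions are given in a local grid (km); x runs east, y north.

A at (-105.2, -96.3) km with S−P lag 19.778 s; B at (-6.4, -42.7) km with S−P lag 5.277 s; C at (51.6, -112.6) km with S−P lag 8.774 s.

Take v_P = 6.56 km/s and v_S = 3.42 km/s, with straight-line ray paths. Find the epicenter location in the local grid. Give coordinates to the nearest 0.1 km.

29.6 km east, -53.9 km north

Distance from S−P lag: d = Δt · v_P v_S / (v_P − v_S) = Δt · (6.56·3.42)/(6.56−3.42) ≈ 7.1450·Δt.
So d_A = 141.31, d_B = 37.70, d_C = 62.69 km.
Circle about each station: (x + 105.2)² + (y + 96.3)² = 141.31²; (x + 6.4)² + (y + 42.7)² = 37.70²; (x − 51.6)² + (y + 112.6)² = 62.69².
Subtracting pairs of circle equations eliminates x²+y² and gives linear equations (the radical axes):
197.6 x + 107.2 y = 70.75
313.6 x − 32.6 y = 11039.07
Solving the 2×2 system: x ≈ 29.6, y ≈ -53.9 km.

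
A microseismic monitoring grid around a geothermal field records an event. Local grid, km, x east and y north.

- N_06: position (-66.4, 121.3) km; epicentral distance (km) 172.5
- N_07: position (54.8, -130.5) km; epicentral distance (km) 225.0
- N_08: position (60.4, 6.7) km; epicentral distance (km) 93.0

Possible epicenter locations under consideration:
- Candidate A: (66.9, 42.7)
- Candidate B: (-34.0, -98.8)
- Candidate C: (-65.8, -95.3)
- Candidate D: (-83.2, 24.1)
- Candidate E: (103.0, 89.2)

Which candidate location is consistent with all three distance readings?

Candidate E

For each candidate, compare |candidate − station| to the reported distance:
Candidate A: residuals N_06 17.8, N_07 51.4, N_08 56.4 → max 56.4 km
Candidate B: residuals N_06 50.0, N_07 130.7, N_08 48.6 → max 130.7 km
Candidate C: residuals N_06 44.1, N_07 99.4, N_08 69.3 → max 99.4 km
Candidate D: residuals N_06 73.9, N_07 17.8, N_08 51.7 → max 73.9 km
Candidate E: residuals N_06 0.1, N_07 0.1, N_08 0.2 → max 0.2 km
Only Candidate E has all residuals ≈ 0.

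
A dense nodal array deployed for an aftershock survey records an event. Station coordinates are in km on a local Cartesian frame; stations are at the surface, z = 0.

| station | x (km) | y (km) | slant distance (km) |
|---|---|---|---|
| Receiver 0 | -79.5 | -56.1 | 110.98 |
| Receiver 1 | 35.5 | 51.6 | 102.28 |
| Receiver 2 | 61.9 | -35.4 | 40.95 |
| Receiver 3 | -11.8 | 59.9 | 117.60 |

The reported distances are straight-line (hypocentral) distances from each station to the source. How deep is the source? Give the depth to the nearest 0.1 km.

Each station gives a sphere (x−x_i)² + (y−y_i)² + z² = d_i² (stations at z=0).
Subtracting the Receiver 0 sphere from Receiver 1 and Receiver 2: z² cancels, leaving linear equations in x and y:
230.0 x + 215.4 y = -3689.29
282.8 x + 41.4 y = 6256.97
Solving: x ≈ 29.196, y ≈ -48.303 km (keep extra digits for the depth step; rounded: 29.2, -48.3).
Then from the Receiver 0 sphere: z² = 110.98² − (x + 79.5)² − (y + 56.1)² with x = 29.196, y = -48.303, so z ≈ 20.999 ≈ 21.0 km.
Check against Receiver 3 (with the unrounded solution): distance 117.60 ≈ 117.60 km. ✓

21.0 km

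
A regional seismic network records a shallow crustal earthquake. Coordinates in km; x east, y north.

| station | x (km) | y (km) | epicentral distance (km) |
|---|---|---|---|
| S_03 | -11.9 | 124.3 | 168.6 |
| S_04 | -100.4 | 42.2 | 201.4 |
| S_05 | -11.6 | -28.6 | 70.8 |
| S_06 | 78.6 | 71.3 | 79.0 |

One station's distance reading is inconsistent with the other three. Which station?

S_05

Solve using three stations at a time. Using S_03, S_04, S_06 (subtract circle equations pairwise → linear system) gives (x, y) ≈ (95.2, -5.9).
Distances from that point to each station vs reported:
  S_03: calculated 168.6 vs reported 168.6 → residual 0.0 km
  S_04: calculated 201.4 vs reported 201.4 → residual 0.0 km
  S_05: calculated 109.1 vs reported 70.8 → residual 38.3 km
  S_06: calculated 79.0 vs reported 79.0 → residual 0.0 km
S_03, S_04, S_06 are mutually consistent (residuals ≈ 0); S_05 is off by 38.3 km.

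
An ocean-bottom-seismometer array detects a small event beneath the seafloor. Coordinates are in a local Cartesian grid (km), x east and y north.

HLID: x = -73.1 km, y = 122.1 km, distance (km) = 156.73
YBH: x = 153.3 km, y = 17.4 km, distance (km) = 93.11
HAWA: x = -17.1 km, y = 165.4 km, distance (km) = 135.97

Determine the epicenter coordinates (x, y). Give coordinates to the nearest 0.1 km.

71.9 km east, 62.6 km north

Circle about each station: (x + 73.1)² + (y − 122.1)² = 156.73²; (x − 153.3)² + (y − 17.4)² = 93.11²; (x + 17.1)² + (y − 165.4)² = 135.97².
Subtracting the HLID equation from the YBH and HAWA equations removes the quadratic terms:
452.8 x − 209.4 y = 19446.45
112.0 x + 86.6 y = 13474.00
Solving the 2×2 system: x ≈ 71.9, y ≈ 62.6 km.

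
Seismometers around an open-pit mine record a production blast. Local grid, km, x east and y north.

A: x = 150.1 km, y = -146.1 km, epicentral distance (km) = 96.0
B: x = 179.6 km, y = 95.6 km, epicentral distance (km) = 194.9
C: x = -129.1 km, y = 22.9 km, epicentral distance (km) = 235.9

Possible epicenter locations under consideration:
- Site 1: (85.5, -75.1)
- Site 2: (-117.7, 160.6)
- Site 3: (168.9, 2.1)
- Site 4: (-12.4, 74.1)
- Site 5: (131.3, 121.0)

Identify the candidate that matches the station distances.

Site 1

For each candidate, compare |candidate − station| to the reported distance:
Site 1: residuals A 0.0, B 0.0, C 0.0 → max 0.0 km
Site 2: residuals A 311.2, B 109.4, C 97.7 → max 311.2 km
Site 3: residuals A 53.4, B 100.8, C 62.8 → max 100.8 km
Site 4: residuals A 177.7, B 1.7, C 108.5 → max 177.7 km
Site 5: residuals A 171.8, B 140.3, C 42.4 → max 171.8 km
Only Site 1 has all residuals ≈ 0.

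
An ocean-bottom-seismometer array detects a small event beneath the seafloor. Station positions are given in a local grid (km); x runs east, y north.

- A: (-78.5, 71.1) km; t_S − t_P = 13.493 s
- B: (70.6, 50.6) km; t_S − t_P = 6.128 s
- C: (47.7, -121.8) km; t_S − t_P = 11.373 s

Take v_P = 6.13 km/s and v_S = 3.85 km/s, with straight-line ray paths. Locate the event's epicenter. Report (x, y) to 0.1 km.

Distance from S−P lag: d = Δt · v_P v_S / (v_P − v_S) = Δt · (6.13·3.85)/(6.13−3.85) ≈ 10.3511·Δt.
So d_A = 139.67, d_B = 63.43, d_C = 117.72 km.
Circle about each station: (x + 78.5)² + (y − 71.1)² = 139.67²; (x − 70.6)² + (y − 50.6)² = 63.43²; (x − 47.7)² + (y + 121.8)² = 117.72².
Subtracting pairs of circle equations eliminates x²+y² and gives linear equations (the radical axes):
298.2 x − 41.0 y = 11811.60
252.4 x − 385.8 y = 11542.78
Solving the 2×2 system: x ≈ 39.0, y ≈ -4.4 km.

39.0 km east, -4.4 km north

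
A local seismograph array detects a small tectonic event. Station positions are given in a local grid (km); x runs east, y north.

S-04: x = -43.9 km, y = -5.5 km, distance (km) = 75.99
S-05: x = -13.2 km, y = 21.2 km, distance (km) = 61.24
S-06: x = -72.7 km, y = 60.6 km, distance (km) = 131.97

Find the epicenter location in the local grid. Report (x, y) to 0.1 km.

Circle about each station: (x + 43.9)² + (y + 5.5)² = 75.99²; (x + 13.2)² + (y − 21.2)² = 61.24²; (x + 72.7)² + (y − 60.6)² = 131.97².
Subtracting the S-04 equation from the S-05 and S-06 equations removes the quadratic terms:
61.4 x + 53.4 y = 690.36
-57.6 x + 132.2 y = -4641.41
Solving the 2×2 system: x ≈ 30.3, y ≈ -21.9 km.

(30.3, -21.9)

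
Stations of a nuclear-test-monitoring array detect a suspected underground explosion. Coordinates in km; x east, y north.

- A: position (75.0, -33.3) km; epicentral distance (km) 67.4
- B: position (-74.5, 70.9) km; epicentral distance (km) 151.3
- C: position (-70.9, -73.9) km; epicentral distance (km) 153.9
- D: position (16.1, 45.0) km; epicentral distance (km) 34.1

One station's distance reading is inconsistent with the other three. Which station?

B

Solve using three stations at a time. Using A, C, D (subtract circle equations pairwise → linear system) gives (x, y) ≈ (45.2, 27.2).
Distances from that point to each station vs reported:
  A: calculated 67.4 vs reported 67.4 → residual 0.0 km
  B: calculated 127.4 vs reported 151.3 → residual 23.9 km
  C: calculated 153.9 vs reported 153.9 → residual 0.0 km
  D: calculated 34.1 vs reported 34.1 → residual 0.0 km
A, C, D are mutually consistent (residuals ≈ 0); B is off by 23.9 km.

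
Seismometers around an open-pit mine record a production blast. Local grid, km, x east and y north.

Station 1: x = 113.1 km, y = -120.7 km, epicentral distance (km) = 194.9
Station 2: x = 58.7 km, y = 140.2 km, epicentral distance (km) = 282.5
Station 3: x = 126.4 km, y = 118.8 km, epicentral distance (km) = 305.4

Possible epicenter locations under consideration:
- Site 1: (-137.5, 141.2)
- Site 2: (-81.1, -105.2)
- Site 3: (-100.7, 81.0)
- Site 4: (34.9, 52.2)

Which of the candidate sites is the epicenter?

Site 2

For each candidate, compare |candidate − station| to the reported distance:
Site 1: residuals Station 1 167.6, Station 2 86.3, Station 3 40.6 → max 167.6 km
Site 2: residuals Station 1 0.1, Station 2 0.1, Station 3 0.1 → max 0.1 km
Site 3: residuals Station 1 99.0, Station 2 112.5, Station 3 75.2 → max 112.5 km
Site 4: residuals Station 1 5.1, Station 2 191.3, Station 3 192.2 → max 192.2 km
Only Site 2 has all residuals ≈ 0.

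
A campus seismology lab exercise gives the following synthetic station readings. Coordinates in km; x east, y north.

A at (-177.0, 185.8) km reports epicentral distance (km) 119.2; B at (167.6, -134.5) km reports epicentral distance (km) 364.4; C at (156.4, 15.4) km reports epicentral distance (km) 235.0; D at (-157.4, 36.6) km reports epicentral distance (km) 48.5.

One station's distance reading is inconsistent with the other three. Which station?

C

Solve using three stations at a time. Using A, B, D (subtract circle equations pairwise → linear system) gives (x, y) ≈ (-129.6, 76.4).
Distances from that point to each station vs reported:
  A: calculated 119.2 vs reported 119.2 → residual 0.0 km
  B: calculated 364.4 vs reported 364.4 → residual 0.0 km
  C: calculated 292.4 vs reported 235.0 → residual 57.4 km
  D: calculated 48.6 vs reported 48.5 → residual 0.1 km
A, B, D are mutually consistent (residuals ≈ 0); C is off by 57.4 km.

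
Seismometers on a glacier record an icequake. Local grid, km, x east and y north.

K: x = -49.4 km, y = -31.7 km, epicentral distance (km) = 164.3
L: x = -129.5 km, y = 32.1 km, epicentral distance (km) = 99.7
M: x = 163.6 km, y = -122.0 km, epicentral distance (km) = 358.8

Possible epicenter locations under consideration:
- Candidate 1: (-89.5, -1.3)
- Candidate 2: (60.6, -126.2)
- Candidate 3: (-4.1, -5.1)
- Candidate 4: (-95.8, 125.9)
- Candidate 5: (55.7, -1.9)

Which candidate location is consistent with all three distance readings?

Candidate 4

For each candidate, compare |candidate − station| to the reported distance:
Candidate 1: residuals K 114.0, L 47.6, M 78.4 → max 114.0 km
Candidate 2: residuals K 19.3, L 147.7, M 255.7 → max 255.7 km
Candidate 3: residuals K 111.8, L 31.1, M 154.4 → max 154.4 km
Candidate 4: residuals K 0.0, L 0.0, M 0.0 → max 0.0 km
Candidate 5: residuals K 55.1, L 88.6, M 197.3 → max 197.3 km
Only Candidate 4 has all residuals ≈ 0.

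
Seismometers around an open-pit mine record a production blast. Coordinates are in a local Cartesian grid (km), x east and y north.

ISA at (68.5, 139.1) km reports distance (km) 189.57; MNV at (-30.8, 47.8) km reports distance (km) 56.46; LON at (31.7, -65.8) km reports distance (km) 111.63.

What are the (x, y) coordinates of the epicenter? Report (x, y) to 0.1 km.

(-59.2, -1.0)

Circle about each station: (x − 68.5)² + (y − 139.1)² = 189.57²; (x + 30.8)² + (y − 47.8)² = 56.46²; (x − 31.7)² + (y + 65.8)² = 111.63².
Subtracting the ISA equation from the MNV and LON equations removes the quadratic terms:
-198.6 x − 182.6 y = 11941.47
-73.6 x − 409.8 y = 4769.00
Solving the 2×2 system: x ≈ -59.2, y ≈ -1.0 km.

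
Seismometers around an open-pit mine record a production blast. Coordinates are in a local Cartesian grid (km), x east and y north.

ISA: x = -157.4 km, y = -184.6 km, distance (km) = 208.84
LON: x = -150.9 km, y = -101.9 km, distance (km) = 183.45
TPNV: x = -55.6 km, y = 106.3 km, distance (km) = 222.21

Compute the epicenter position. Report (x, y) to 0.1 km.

32.5 km east, -97.7 km north

Circle about each station: (x + 157.4)² + (y + 184.6)² = 208.84²; (x + 150.9)² + (y + 101.9)² = 183.45²; (x + 55.6)² + (y − 106.3)² = 222.21².
Subtracting the ISA equation from the LON and TPNV equations removes the quadratic terms:
13.0 x + 165.4 y = -15737.26
203.6 x + 581.8 y = -50224.01
Solving the 2×2 system: x ≈ 32.5, y ≈ -97.7 km.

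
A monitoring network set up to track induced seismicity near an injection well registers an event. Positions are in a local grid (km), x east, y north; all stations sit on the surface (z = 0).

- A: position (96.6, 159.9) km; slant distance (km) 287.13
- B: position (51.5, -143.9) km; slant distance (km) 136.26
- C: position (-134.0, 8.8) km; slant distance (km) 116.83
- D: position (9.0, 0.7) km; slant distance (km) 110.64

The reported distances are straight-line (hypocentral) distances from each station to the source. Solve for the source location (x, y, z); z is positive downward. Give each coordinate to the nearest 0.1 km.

Each station gives a sphere (x−x_i)² + (y−y_i)² + z² = d_i² (stations at z=0).
Subtracting the A sphere from B and C: z² cancels, leaving linear equations in x and y:
-90.2 x − 607.6 y = 52336.74
-461.2 x − 302.2 y = 51928.26
Solving: x ≈ -62.204, y ≈ -76.903 km (keep extra digits for the depth step; rounded: -62.2, -76.9).
Then from the A sphere: z² = 287.13² − (x − 96.6)² − (y − 159.9)² with x = -62.204, y = -76.903, so z ≈ 33.901 ≈ 33.9 km.

(-62.2, -76.9, 33.9)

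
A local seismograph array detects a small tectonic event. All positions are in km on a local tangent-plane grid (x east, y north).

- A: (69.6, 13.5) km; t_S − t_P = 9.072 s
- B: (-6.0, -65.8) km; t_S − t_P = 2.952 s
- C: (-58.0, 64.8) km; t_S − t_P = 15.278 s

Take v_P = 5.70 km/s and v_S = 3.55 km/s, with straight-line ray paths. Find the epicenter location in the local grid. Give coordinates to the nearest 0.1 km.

(20.0, -56.0)

Distance from S−P lag: d = Δt · v_P v_S / (v_P − v_S) = Δt · (5.70·3.55)/(5.70−3.55) ≈ 9.4116·Δt.
So d_A = 85.38, d_B = 27.78, d_C = 143.79 km.
Circle about each station: (x − 69.6)² + (y − 13.5)² = 85.38²; (x + 6.0)² + (y + 65.8)² = 27.78²; (x + 58.0)² + (y − 64.8)² = 143.79².
Subtracting pairs of circle equations eliminates x²+y² and gives linear equations (the radical axes):
-151.2 x − 158.6 y = 5857.25
-255.2 x + 102.6 y = -10849.19
Solving the 2×2 system: x ≈ 20.0, y ≈ -56.0 km.
Check against A (with the unrounded x, y): √((x − 69.6)²+(y − 13.5)²) = 85.38 ≈ 85.38 km. ✓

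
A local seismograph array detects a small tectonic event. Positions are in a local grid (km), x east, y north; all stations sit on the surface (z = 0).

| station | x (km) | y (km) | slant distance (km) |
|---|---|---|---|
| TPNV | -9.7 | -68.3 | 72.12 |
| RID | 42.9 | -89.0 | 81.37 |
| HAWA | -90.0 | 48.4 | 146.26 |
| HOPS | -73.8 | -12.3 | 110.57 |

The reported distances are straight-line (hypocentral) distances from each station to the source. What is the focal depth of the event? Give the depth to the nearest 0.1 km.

depth ≈ 51.7 km

Each station gives a sphere (x−x_i)² + (y−y_i)² + z² = d_i² (stations at z=0).
Subtracting the TPNV sphere from RID and HAWA: z² cancels, leaving linear equations in x and y:
105.2 x − 41.4 y = 3582.65
-160.6 x + 233.4 y = -10507.11
Solving: x ≈ 22.407, y ≈ -29.600 km (keep extra digits for the depth step; rounded: 22.4, -29.6).
Then from the TPNV sphere: z² = 72.12² − (x + 9.7)² − (y + 68.3)² with x = 22.407, y = -29.600, so z ≈ 51.699 ≈ 51.7 km.
Check against HOPS (with the unrounded solution): distance 110.58 ≈ 110.57 km. ✓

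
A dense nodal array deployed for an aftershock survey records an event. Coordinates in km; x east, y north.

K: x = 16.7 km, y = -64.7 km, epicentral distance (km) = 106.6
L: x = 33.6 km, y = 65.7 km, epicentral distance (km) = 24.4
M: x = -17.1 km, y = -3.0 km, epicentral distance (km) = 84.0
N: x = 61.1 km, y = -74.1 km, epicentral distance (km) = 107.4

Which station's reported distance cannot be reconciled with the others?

L

Solve using three stations at a time. Using K, M, N (subtract circle equations pairwise → linear system) gives (x, y) ≈ (58.7, 33.3).
Distances from that point to each station vs reported:
  K: calculated 106.7 vs reported 106.6 → residual 0.1 km
  L: calculated 41.0 vs reported 24.4 → residual 16.6 km
  M: calculated 84.1 vs reported 84.0 → residual 0.1 km
  N: calculated 107.5 vs reported 107.4 → residual 0.1 km
K, M, N are mutually consistent (residuals ≈ 0); L is off by 16.6 km.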